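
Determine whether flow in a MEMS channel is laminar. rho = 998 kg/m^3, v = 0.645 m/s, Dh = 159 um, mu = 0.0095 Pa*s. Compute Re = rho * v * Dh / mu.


Step 1: Convert Dh to meters: Dh = 159e-6 m
Step 2: Re = rho * v * Dh / mu
Re = 998 * 0.645 * 159e-6 / 0.0095
Re = 10.774
Since Re = 10.774 is below ~2300, the flow is laminar.


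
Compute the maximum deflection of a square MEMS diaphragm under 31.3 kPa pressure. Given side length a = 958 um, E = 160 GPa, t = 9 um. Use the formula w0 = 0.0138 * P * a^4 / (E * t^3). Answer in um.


Step 1: Convert pressure to compatible units (E is in GPa, so P in GPa).
P = 31.3 kPa = 31.3e-6 GPa
Step 2: Compute numerator: 0.0138 * P * a^4.
a^4 = 958^4 = 842290759696
numerator = 0.0138 * 31.3e-6 * 842290759696 = 3.638191e+05
Step 3: Compute denominator: E * t^3 = 160 * 9^3 = 116640
Step 4: w0 = numerator / denominator = 3.638191e+05 / 116640 = 3.1192 um


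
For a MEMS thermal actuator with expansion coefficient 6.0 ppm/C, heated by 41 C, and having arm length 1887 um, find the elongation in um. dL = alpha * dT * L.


Step 1: Convert CTE: alpha = 6.0 ppm/C = 6.0e-6 /C
Step 2: dL = 6.0e-6 * 41 * 1887
dL = 0.4642 um


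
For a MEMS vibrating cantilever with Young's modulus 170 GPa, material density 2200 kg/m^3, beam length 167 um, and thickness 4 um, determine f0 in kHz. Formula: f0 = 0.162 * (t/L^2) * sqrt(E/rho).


Step 1: Convert units to SI.
t_SI = 4e-6 m, L_SI = 167e-6 m
Step 2: Calculate sqrt(E/rho).
sqrt(170e9 / 2200) = 8790.49 m/s
Step 3: Compute f0.
f0 = 0.162 * 4e-6 / (167e-6)^2 * 8790.49 = 204246.7 Hz = 204.25 kHz


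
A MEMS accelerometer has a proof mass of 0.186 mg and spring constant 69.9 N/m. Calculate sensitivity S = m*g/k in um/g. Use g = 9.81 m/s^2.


Step 1: Convert mass: m = 0.186 mg = 1.86e-07 kg
Step 2: S = m * g / k = 1.86e-07 * 9.81 / 69.9
Step 3: S = 2.61e-08 m/g
Step 4: Convert to um/g: S = 0.026 um/g


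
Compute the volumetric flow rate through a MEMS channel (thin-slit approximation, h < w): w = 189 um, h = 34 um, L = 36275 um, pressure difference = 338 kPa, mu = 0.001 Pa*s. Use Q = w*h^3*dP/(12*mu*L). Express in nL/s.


Step 1: Convert all dimensions to SI (meters).
w = 189e-6 m, h = 34e-6 m, L = 36275e-6 m, dP = 338e3 Pa
Step 2: Q = w * h^3 * dP / (12 * mu * L)
Q = 189e-6 * (34e-6)^3 * 338e3 / (12 * 0.001 * 36275e-6) = 5.76801775e-09 m^3/s
Step 3: Convert Q from m^3/s to nL/s (1 m^3 = 1e12 nL, so multiply by 1e12).
Q = 5768.018 nL/s


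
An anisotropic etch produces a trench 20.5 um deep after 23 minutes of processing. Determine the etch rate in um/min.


Step 1: Etch rate = depth / time
Step 2: rate = 20.5 / 23
rate = 0.891 um/min


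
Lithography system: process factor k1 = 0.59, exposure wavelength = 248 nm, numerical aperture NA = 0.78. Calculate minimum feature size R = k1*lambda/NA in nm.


Step 1: Identify values: k1 = 0.59, lambda = 248 nm, NA = 0.78
Step 2: R = k1 * lambda / NA
R = 0.59 * 248 / 0.78
R = 187.6 nm


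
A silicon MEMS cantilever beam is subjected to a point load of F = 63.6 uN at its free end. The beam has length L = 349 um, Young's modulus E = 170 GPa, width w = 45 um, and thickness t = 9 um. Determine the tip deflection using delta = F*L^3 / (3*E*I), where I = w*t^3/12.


Step 1: Calculate the second moment of area.
I = w * t^3 / 12 = 45 * 9^3 / 12 = 2733.75 um^4
Step 2: Convert E to consistent units (1 GPa = 1000 uN/um^2).
E = 170 GPa = 170000 uN/um^2
Step 3: Calculate tip deflection.
delta = F * L^3 / (3 * E * I)
delta = 63.6 * 349^3 / (3 * 170000 * 2733.75)
delta = 1.9391 um


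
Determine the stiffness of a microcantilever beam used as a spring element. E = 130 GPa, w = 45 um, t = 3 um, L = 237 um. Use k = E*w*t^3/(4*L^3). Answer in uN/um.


Step 1: Convert E to consistent units (1 GPa = 1000 uN/um^2).
E = 130 GPa = 130000 uN/um^2
Step 2: Compute t^3 = 3^3 = 27
Step 3: Compute L^3 = 237^3 = 13312053
Step 4: k = 130000 * 45 * 27 / (4 * 13312053)
k = 2.9663 uN/um


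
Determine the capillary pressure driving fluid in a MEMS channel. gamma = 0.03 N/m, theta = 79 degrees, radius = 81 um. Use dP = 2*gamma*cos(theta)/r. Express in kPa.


Step 1: cos(79 deg) = 0.1908
Step 2: Convert r to m: r = 81e-6 m
Step 3: dP = 2 * 0.03 * 0.1908 / 81e-6 = 141.3 Pa
Step 4: Convert Pa to kPa (divide by 1000).
dP = 0.14 kPa


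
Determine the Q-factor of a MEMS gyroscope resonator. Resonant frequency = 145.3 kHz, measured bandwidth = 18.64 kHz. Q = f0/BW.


Step 1: Q = f0 / bandwidth
Step 2: Q = 145.3 / 18.64
Q = 7.8


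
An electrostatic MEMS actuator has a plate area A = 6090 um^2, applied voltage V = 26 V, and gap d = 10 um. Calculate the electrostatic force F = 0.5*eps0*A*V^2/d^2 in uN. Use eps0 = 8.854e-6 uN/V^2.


Step 1: Identify parameters.
eps0 = 8.854e-6 uN/V^2, A = 6090 um^2, V = 26 V, d = 10 um
Step 2: Compute V^2 = 26^2 = 676
Step 3: Compute d^2 = 10^2 = 100
Step 4: F = 0.5 * 8.854e-6 * 6090 * 676 / 100
F = 0.182 uN


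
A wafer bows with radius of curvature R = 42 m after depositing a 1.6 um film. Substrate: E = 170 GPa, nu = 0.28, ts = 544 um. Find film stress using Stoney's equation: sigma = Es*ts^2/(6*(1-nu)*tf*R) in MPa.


Step 1: Compute numerator: Es * ts^2 = 170 * 544^2 = 50309120 (GPa*um^2)
Step 2: Compute denominator (R in um): 6*(1-nu)*tf*R = 6*0.72*1.6*42e6 = 290304000.0 (um^2)
Step 3: sigma (GPa) = 50309120 / 290304000.0 = 1.73298e-01 GPa
Step 4: Convert to MPa (x1000): sigma = 173.3 MPa


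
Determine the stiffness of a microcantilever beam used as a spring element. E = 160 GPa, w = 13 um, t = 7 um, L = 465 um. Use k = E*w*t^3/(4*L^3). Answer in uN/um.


Step 1: Convert E to consistent units (1 GPa = 1000 uN/um^2).
E = 160 GPa = 160000 uN/um^2
Step 2: Compute t^3 = 7^3 = 343
Step 3: Compute L^3 = 465^3 = 100544625
Step 4: k = 160000 * 13 * 343 / (4 * 100544625)
k = 1.7739 uN/um


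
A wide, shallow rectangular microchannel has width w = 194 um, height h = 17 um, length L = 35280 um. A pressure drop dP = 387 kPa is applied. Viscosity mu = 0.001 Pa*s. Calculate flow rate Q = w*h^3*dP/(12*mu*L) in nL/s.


Step 1: Convert all dimensions to SI (meters).
w = 194e-6 m, h = 17e-6 m, L = 35280e-6 m, dP = 387e3 Pa
Step 2: Q = w * h^3 * dP / (12 * mu * L)
Q = 194e-6 * (17e-6)^3 * 387e3 / (12 * 0.001 * 35280e-6) = 8.7126373e-10 m^3/s
Step 3: Convert Q from m^3/s to nL/s (1 m^3 = 1e12 nL, so multiply by 1e12).
Q = 871.264 nL/s


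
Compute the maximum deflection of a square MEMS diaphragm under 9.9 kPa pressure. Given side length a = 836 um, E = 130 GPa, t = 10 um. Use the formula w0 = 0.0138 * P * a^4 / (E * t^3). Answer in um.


Step 1: Convert pressure to compatible units (E is in GPa, so P in GPa).
P = 9.9 kPa = 9.9e-6 GPa
Step 2: Compute numerator: 0.0138 * P * a^4.
a^4 = 836^4 = 488455618816
numerator = 0.0138 * 9.9e-6 * 488455618816 = 6.67328e+04
Step 3: Compute denominator: E * t^3 = 130 * 10^3 = 130000
Step 4: w0 = numerator / denominator = 6.67328e+04 / 130000 = 0.5133 um


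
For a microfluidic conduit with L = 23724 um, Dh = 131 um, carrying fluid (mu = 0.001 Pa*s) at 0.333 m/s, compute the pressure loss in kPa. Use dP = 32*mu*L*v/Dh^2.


Step 1: Convert to SI: L = 23724e-6 m, Dh = 131e-6 m
Step 2: dP = 32 * 0.001 * 23724e-6 * 0.333 / (131e-6)^2
Step 3: dP = 14731.25 Pa
Step 4: Convert to kPa: dP = 14.73 kPa


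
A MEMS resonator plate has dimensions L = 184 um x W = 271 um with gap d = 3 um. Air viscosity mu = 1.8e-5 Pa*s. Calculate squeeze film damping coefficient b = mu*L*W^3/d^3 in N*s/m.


Step 1: Convert to SI.
L = 184e-6 m, W = 271e-6 m, d = 3e-6 m
Step 2: W^3 = (271e-6)^3 = 1.99e-11 m^3
Step 3: d^3 = (3e-6)^3 = 2.70e-17 m^3
Step 4: b = 1.8e-5 * 184e-6 * 1.99e-11 / 2.70e-17
b = 2.44e-03 N*s/m


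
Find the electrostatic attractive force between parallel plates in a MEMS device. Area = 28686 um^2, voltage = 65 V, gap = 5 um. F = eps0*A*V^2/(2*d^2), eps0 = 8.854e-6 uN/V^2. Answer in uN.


Step 1: Identify parameters.
eps0 = 8.854e-6 uN/V^2, A = 28686 um^2, V = 65 V, d = 5 um
Step 2: Compute V^2 = 65^2 = 4225
Step 3: Compute d^2 = 5^2 = 25
Step 4: F = 0.5 * 8.854e-6 * 28686 * 4225 / 25
F = 21.462 uN


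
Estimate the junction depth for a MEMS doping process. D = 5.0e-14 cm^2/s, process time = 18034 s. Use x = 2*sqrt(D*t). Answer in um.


Step 1: Compute D*t = 5.0e-14 * 18034 = 9.017e-10 cm^2
Step 2: sqrt(D*t) = 3.0028e-05 cm
Step 3: x = 2 * 3.0028e-05 cm = 6.0056e-05 cm
Step 4: Convert to um (1 cm = 1e4 um): x = 0.601 um


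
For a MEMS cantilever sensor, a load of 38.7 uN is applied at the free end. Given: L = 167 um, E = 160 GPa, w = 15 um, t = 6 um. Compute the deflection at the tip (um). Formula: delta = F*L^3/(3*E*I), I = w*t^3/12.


Step 1: Calculate the second moment of area.
I = w * t^3 / 12 = 15 * 6^3 / 12 = 270.0 um^4
Step 2: Convert E to consistent units (1 GPa = 1000 uN/um^2).
E = 160 GPa = 160000 uN/um^2
Step 3: Calculate tip deflection.
delta = F * L^3 / (3 * E * I)
delta = 38.7 * 167^3 / (3 * 160000 * 270.0)
delta = 1.3908 um


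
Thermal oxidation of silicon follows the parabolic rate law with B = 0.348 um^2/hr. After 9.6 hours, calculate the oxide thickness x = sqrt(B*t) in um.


Step 1: Compute B*t = 0.348 * 9.6 = 3.3408
Step 2: x = sqrt(3.3408)
x = 1.828 um


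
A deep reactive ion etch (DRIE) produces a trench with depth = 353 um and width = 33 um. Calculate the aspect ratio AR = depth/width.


Step 1: AR = depth / width
Step 2: AR = 353 / 33
AR = 10.7


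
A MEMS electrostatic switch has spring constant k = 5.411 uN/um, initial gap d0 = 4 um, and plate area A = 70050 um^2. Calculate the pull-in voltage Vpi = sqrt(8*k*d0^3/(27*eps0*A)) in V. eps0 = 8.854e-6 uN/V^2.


Step 1: Compute numerator: 8 * k * d0^3 = 8 * 5.411 * 4^3 = 2770.432
Step 2: Compute denominator: 27 * eps0 * A = 27 * 8.854e-6 * 70050 = 16.746013
Step 3: Vpi = sqrt(2770.432 / 16.746013)
Vpi = 12.86 V


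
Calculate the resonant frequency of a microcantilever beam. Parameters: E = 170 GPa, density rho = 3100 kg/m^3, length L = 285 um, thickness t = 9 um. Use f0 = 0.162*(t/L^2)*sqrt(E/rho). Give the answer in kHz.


Step 1: Convert units to SI.
t_SI = 9e-6 m, L_SI = 285e-6 m
Step 2: Calculate sqrt(E/rho).
sqrt(170e9 / 3100) = 7405.32 m/s
Step 3: Compute f0.
f0 = 0.162 * 9e-6 / (285e-6)^2 * 7405.32 = 132926.5 Hz = 132.93 kHz


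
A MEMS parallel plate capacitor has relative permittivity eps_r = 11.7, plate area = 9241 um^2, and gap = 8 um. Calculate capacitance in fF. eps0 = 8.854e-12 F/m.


Step 1: Convert area to m^2: A = 9241e-12 m^2
Step 2: Convert gap to m: d = 8e-6 m
Step 3: C = eps0 * eps_r * A / d
C = 8.854e-12 * 11.7 * 9241e-12 / 8e-6
Step 4: Convert to fF (multiply by 1e15).
C = 119.66 fF


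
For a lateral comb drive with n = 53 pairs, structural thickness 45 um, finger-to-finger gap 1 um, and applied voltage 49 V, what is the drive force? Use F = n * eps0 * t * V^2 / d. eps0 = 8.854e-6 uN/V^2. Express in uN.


Step 1: Parameters: n=53, eps0=8.854e-6 uN/V^2, t=45 um, V=49 V, d=1 um
Step 2: V^2 = 2401
Step 3: F = 53 * 8.854e-6 * 45 * 2401 / 1
F = 50.701 uN


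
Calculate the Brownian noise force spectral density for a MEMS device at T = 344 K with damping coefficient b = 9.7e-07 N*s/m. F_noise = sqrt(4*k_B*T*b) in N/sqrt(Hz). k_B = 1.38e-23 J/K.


Step 1: Compute 4 * k_B * T * b
= 4 * 1.38e-23 * 344 * 9.7e-07
= 1.8419e-26 N^2/Hz
Step 2: F_noise = sqrt(1.8419e-26)
F_noise = 1.36e-13 N/sqrt(Hz)


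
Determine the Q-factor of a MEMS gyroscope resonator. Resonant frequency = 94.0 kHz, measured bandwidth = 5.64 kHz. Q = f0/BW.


Step 1: Q = f0 / bandwidth
Step 2: Q = 94.0 / 5.64
Q = 16.7


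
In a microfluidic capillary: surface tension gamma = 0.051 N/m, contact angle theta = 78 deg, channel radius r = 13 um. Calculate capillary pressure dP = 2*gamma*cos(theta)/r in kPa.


Step 1: cos(78 deg) = 0.2079
Step 2: Convert r to m: r = 13e-6 m
Step 3: dP = 2 * 0.051 * 0.2079 / 13e-6 = 1631.2 Pa
Step 4: Convert Pa to kPa (divide by 1000).
dP = 1.63 kPa


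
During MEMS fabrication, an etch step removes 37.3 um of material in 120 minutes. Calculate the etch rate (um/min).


Step 1: Etch rate = depth / time
Step 2: rate = 37.3 / 120
rate = 0.311 um/min


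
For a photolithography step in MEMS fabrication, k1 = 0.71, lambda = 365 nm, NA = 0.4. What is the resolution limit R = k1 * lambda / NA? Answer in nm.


Step 1: Identify values: k1 = 0.71, lambda = 365 nm, NA = 0.4
Step 2: R = k1 * lambda / NA
R = 0.71 * 365 / 0.4
R = 647.9 nm


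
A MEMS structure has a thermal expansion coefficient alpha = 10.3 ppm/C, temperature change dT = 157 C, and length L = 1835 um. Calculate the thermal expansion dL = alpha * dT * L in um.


Step 1: Convert CTE: alpha = 10.3 ppm/C = 10.3e-6 /C
Step 2: dL = 10.3e-6 * 157 * 1835
dL = 2.9674 um


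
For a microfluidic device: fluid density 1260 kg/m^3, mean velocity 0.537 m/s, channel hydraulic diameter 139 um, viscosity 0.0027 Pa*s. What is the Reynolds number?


Step 1: Convert Dh to meters: Dh = 139e-6 m
Step 2: Re = rho * v * Dh / mu
Re = 1260 * 0.537 * 139e-6 / 0.0027
Re = 34.833


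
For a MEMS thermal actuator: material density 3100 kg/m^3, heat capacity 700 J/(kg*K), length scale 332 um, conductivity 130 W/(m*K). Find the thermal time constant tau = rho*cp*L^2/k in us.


Step 1: Convert L to m: L = 332e-6 m
Step 2: L^2 = (332e-6)^2 = 1.10224e-07 m^2
Step 3: tau = 3100 * 700 * 1.10224e-07 / 130 = 1.83989292e-03 s
Step 4: Convert to microseconds (multiply by 1e6).
tau = 1839.893 us


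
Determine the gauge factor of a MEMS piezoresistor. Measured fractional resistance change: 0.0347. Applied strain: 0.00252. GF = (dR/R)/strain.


Step 1: Identify values.
dR/R = 0.0347, strain = 0.00252
Step 2: GF = (dR/R) / strain = 0.0347 / 0.00252
GF = 13.8


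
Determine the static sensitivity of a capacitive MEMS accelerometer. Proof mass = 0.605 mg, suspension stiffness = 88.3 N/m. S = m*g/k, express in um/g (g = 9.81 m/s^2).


Step 1: Convert mass: m = 0.605 mg = 6.05e-07 kg
Step 2: S = m * g / k = 6.05e-07 * 9.81 / 88.3
Step 3: S = 6.72e-08 m/g
Step 4: Convert to um/g: S = 0.067 um/g


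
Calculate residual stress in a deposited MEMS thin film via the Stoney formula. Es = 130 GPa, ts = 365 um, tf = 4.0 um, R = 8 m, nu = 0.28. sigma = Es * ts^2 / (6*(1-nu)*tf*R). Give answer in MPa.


Step 1: Compute numerator: Es * ts^2 = 130 * 365^2 = 17319250 (GPa*um^2)
Step 2: Compute denominator (R in um): 6*(1-nu)*tf*R = 6*0.72*4.0*8e6 = 138240000.0 (um^2)
Step 3: sigma (GPa) = 17319250 / 138240000.0 = 1.25284e-01 GPa
Step 4: Convert to MPa (x1000): sigma = 125.3 MPa


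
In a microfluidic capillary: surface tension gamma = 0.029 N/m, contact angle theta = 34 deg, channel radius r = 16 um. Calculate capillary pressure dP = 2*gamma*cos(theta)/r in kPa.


Step 1: cos(34 deg) = 0.829
Step 2: Convert r to m: r = 16e-6 m
Step 3: dP = 2 * 0.029 * 0.829 / 16e-6 = 3005.1 Pa
Step 4: Convert Pa to kPa (divide by 1000).
dP = 3.01 kPa


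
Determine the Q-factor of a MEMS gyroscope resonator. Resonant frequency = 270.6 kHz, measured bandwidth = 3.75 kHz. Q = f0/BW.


Step 1: Q = f0 / bandwidth
Step 2: Q = 270.6 / 3.75
Q = 72.2


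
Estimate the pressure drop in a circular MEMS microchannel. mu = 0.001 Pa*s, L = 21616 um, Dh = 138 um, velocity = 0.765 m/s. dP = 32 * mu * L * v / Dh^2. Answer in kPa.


Step 1: Convert to SI: L = 21616e-6 m, Dh = 138e-6 m
Step 2: dP = 32 * 0.001 * 21616e-6 * 0.765 / (138e-6)^2
Step 3: dP = 27786.16 Pa
Step 4: Convert to kPa: dP = 27.79 kPa


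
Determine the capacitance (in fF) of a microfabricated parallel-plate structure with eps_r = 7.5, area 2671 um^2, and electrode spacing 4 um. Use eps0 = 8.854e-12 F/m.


Step 1: Convert area to m^2: A = 2671e-12 m^2
Step 2: Convert gap to m: d = 4e-6 m
Step 3: C = eps0 * eps_r * A / d
C = 8.854e-12 * 7.5 * 2671e-12 / 4e-6
Step 4: Convert to fF (multiply by 1e15).
C = 44.34 fF


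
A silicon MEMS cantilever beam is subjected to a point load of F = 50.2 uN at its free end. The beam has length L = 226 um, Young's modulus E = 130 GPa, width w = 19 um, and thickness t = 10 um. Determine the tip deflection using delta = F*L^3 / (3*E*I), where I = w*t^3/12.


Step 1: Calculate the second moment of area.
I = w * t^3 / 12 = 19 * 10^3 / 12 = 1583.3333 um^4
Step 2: Convert E to consistent units (1 GPa = 1000 uN/um^2).
E = 130 GPa = 130000 uN/um^2
Step 3: Calculate tip deflection.
delta = F * L^3 / (3 * E * I)
delta = 50.2 * 226^3 / (3 * 130000 * 1583.3333)
delta = 0.9384 um


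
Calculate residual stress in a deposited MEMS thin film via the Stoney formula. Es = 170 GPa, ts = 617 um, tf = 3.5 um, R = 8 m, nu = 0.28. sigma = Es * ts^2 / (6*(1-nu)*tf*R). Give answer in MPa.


Step 1: Compute numerator: Es * ts^2 = 170 * 617^2 = 64717130 (GPa*um^2)
Step 2: Compute denominator (R in um): 6*(1-nu)*tf*R = 6*0.72*3.5*8e6 = 120960000.0 (um^2)
Step 3: sigma (GPa) = 64717130 / 120960000.0 = 5.35029e-01 GPa
Step 4: Convert to MPa (x1000): sigma = 535.0 MPa


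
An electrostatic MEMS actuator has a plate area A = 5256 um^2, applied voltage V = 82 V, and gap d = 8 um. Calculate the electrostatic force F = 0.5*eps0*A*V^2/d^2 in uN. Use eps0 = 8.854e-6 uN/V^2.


Step 1: Identify parameters.
eps0 = 8.854e-6 uN/V^2, A = 5256 um^2, V = 82 V, d = 8 um
Step 2: Compute V^2 = 82^2 = 6724
Step 3: Compute d^2 = 8^2 = 64
Step 4: F = 0.5 * 8.854e-6 * 5256 * 6724 / 64
F = 2.445 uN


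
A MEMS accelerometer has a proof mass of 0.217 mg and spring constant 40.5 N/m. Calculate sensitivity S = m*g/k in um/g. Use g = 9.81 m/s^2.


Step 1: Convert mass: m = 0.217 mg = 2.17e-07 kg
Step 2: S = m * g / k = 2.17e-07 * 9.81 / 40.5
Step 3: S = 5.26e-08 m/g
Step 4: Convert to um/g: S = 0.053 um/g


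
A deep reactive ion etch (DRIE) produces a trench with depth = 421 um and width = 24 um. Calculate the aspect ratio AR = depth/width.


Step 1: AR = depth / width
Step 2: AR = 421 / 24
AR = 17.5


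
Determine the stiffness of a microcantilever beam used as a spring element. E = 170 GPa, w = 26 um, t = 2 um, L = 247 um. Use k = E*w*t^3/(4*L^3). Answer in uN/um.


Step 1: Convert E to consistent units (1 GPa = 1000 uN/um^2).
E = 170 GPa = 170000 uN/um^2
Step 2: Compute t^3 = 2^3 = 8
Step 3: Compute L^3 = 247^3 = 15069223
Step 4: k = 170000 * 26 * 8 / (4 * 15069223)
k = 0.5866 uN/um


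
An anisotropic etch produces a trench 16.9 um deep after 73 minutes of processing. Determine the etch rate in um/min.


Step 1: Etch rate = depth / time
Step 2: rate = 16.9 / 73
rate = 0.232 um/min


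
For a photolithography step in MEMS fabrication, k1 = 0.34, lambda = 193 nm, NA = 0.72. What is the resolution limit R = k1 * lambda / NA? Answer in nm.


Step 1: Identify values: k1 = 0.34, lambda = 193 nm, NA = 0.72
Step 2: R = k1 * lambda / NA
R = 0.34 * 193 / 0.72
R = 91.1 nm


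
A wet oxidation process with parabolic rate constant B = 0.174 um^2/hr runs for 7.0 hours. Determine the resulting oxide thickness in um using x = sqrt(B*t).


Step 1: Compute B*t = 0.174 * 7.0 = 1.218
Step 2: x = sqrt(1.218)
x = 1.104 um


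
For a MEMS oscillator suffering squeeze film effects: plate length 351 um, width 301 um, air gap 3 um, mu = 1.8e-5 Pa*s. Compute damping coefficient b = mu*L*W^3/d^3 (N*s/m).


Step 1: Convert to SI.
L = 351e-6 m, W = 301e-6 m, d = 3e-6 m
Step 2: W^3 = (301e-6)^3 = 2.73e-11 m^3
Step 3: d^3 = (3e-6)^3 = 2.70e-17 m^3
Step 4: b = 1.8e-5 * 351e-6 * 2.73e-11 / 2.70e-17
b = 6.38e-03 N*s/m


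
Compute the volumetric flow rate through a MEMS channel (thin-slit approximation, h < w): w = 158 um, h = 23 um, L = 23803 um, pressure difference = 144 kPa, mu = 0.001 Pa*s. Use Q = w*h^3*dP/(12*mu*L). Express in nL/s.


Step 1: Convert all dimensions to SI (meters).
w = 158e-6 m, h = 23e-6 m, L = 23803e-6 m, dP = 144e3 Pa
Step 2: Q = w * h^3 * dP / (12 * mu * L)
Q = 158e-6 * (23e-6)^3 * 144e3 / (12 * 0.001 * 23803e-6) = 9.6914809e-10 m^3/s
Step 3: Convert Q from m^3/s to nL/s (1 m^3 = 1e12 nL, so multiply by 1e12).
Q = 969.148 nL/s


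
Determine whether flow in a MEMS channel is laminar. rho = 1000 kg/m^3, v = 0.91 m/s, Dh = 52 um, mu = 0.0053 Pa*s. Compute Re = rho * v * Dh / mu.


Step 1: Convert Dh to meters: Dh = 52e-6 m
Step 2: Re = rho * v * Dh / mu
Re = 1000 * 0.91 * 52e-6 / 0.0053
Re = 8.928
Since Re = 8.928 is below ~2300, the flow is laminar.


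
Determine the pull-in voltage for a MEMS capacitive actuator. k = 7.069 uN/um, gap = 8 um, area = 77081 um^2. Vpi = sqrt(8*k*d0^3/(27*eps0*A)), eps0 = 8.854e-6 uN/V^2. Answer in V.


Step 1: Compute numerator: 8 * k * d0^3 = 8 * 7.069 * 8^3 = 28954.624
Step 2: Compute denominator: 27 * eps0 * A = 27 * 8.854e-6 * 77081 = 18.42683
Step 3: Vpi = sqrt(28954.624 / 18.42683)
Vpi = 39.64 V


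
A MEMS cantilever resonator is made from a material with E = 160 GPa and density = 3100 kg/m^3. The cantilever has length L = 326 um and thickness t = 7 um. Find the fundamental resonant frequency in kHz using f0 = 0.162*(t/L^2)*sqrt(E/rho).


Step 1: Convert units to SI.
t_SI = 7e-6 m, L_SI = 326e-6 m
Step 2: Calculate sqrt(E/rho).
sqrt(160e9 / 3100) = 7184.21 m/s
Step 3: Compute f0.
f0 = 0.162 * 7e-6 / (326e-6)^2 * 7184.21 = 76657.9 Hz = 76.66 kHz


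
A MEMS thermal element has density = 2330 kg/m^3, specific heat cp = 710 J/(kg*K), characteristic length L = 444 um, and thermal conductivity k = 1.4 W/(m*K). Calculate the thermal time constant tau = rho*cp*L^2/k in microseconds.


Step 1: Convert L to m: L = 444e-6 m
Step 2: L^2 = (444e-6)^2 = 1.97136e-07 m^2
Step 3: tau = 2330 * 710 * 1.97136e-07 / 1.4 = 2.3294434629e-01 s
Step 4: Convert to microseconds (multiply by 1e6).
tau = 232944.346 us


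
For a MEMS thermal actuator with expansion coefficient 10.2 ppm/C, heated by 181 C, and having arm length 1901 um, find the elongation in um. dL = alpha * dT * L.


Step 1: Convert CTE: alpha = 10.2 ppm/C = 10.2e-6 /C
Step 2: dL = 10.2e-6 * 181 * 1901
dL = 3.5096 um


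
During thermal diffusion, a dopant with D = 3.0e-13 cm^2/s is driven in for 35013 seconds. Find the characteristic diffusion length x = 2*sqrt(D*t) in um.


Step 1: Compute D*t = 3.0e-13 * 35013 = 1.05039e-08 cm^2
Step 2: sqrt(D*t) = 1.0249e-04 cm
Step 3: x = 2 * 1.0249e-04 cm = 2.0498e-04 cm
Step 4: Convert to um (1 cm = 1e4 um): x = 2.05 um


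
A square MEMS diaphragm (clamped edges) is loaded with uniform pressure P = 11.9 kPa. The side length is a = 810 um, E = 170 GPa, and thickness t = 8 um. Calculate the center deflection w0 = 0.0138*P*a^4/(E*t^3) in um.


Step 1: Convert pressure to compatible units (E is in GPa, so P in GPa).
P = 11.9 kPa = 11.9e-6 GPa
Step 2: Compute numerator: 0.0138 * P * a^4.
a^4 = 810^4 = 430467210000
numerator = 0.0138 * 11.9e-6 * 430467210000 = 7.06913e+04
Step 3: Compute denominator: E * t^3 = 170 * 8^3 = 87040
Step 4: w0 = numerator / denominator = 7.06913e+04 / 87040 = 0.8122 um


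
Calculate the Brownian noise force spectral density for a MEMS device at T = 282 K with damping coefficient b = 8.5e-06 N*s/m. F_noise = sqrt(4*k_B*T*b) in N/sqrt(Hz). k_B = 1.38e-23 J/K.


Step 1: Compute 4 * k_B * T * b
= 4 * 1.38e-23 * 282 * 8.5e-06
= 1.3231e-25 N^2/Hz
Step 2: F_noise = sqrt(1.3231e-25)
F_noise = 3.64e-13 N/sqrt(Hz)


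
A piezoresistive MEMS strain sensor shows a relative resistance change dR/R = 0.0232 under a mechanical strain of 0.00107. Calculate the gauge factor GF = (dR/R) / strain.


Step 1: Identify values.
dR/R = 0.0232, strain = 0.00107
Step 2: GF = (dR/R) / strain = 0.0232 / 0.00107
GF = 21.7


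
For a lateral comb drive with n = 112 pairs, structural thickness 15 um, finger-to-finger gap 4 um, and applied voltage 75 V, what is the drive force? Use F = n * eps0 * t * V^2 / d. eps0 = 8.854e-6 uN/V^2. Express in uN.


Step 1: Parameters: n=112, eps0=8.854e-6 uN/V^2, t=15 um, V=75 V, d=4 um
Step 2: V^2 = 5625
Step 3: F = 112 * 8.854e-6 * 15 * 5625 / 4
F = 20.918 uN


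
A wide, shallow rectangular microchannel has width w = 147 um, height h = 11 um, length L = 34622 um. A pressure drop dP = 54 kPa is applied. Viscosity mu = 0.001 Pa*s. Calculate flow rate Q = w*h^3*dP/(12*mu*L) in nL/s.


Step 1: Convert all dimensions to SI (meters).
w = 147e-6 m, h = 11e-6 m, L = 34622e-6 m, dP = 54e3 Pa
Step 2: Q = w * h^3 * dP / (12 * mu * L)
Q = 147e-6 * (11e-6)^3 * 54e3 / (12 * 0.001 * 34622e-6) = 2.543055e-11 m^3/s
Step 3: Convert Q from m^3/s to nL/s (1 m^3 = 1e12 nL, so multiply by 1e12).
Q = 25.431 nL/s


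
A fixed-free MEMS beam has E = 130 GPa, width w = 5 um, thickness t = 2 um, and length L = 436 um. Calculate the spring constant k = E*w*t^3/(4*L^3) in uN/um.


Step 1: Convert E to consistent units (1 GPa = 1000 uN/um^2).
E = 130 GPa = 130000 uN/um^2
Step 2: Compute t^3 = 2^3 = 8
Step 3: Compute L^3 = 436^3 = 82881856
Step 4: k = 130000 * 5 * 8 / (4 * 82881856)
k = 0.0157 uN/um


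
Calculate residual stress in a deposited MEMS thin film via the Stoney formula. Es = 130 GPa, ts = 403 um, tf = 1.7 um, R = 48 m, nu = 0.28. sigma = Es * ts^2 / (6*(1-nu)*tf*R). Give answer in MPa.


Step 1: Compute numerator: Es * ts^2 = 130 * 403^2 = 21113170 (GPa*um^2)
Step 2: Compute denominator (R in um): 6*(1-nu)*tf*R = 6*0.72*1.7*48e6 = 352512000.0 (um^2)
Step 3: sigma (GPa) = 21113170 / 352512000.0 = 5.9893e-02 GPa
Step 4: Convert to MPa (x1000): sigma = 59.9 MPa


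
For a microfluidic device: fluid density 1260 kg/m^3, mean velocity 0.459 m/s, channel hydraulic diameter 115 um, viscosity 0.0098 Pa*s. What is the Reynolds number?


Step 1: Convert Dh to meters: Dh = 115e-6 m
Step 2: Re = rho * v * Dh / mu
Re = 1260 * 0.459 * 115e-6 / 0.0098
Re = 6.787


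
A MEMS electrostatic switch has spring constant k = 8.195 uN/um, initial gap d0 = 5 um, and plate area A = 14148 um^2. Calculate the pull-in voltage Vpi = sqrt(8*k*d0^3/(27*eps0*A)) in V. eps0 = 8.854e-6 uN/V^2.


Step 1: Compute numerator: 8 * k * d0^3 = 8 * 8.195 * 5^3 = 8195.0
Step 2: Compute denominator: 27 * eps0 * A = 27 * 8.854e-6 * 14148 = 3.382193
Step 3: Vpi = sqrt(8195.0 / 3.382193)
Vpi = 49.22 V


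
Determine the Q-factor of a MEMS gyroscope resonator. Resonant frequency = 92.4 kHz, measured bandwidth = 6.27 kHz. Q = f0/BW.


Step 1: Q = f0 / bandwidth
Step 2: Q = 92.4 / 6.27
Q = 14.7


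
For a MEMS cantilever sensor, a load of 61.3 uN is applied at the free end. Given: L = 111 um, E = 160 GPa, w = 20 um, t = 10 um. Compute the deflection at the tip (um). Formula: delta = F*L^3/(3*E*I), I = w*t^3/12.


Step 1: Calculate the second moment of area.
I = w * t^3 / 12 = 20 * 10^3 / 12 = 1666.6667 um^4
Step 2: Convert E to consistent units (1 GPa = 1000 uN/um^2).
E = 160 GPa = 160000 uN/um^2
Step 3: Calculate tip deflection.
delta = F * L^3 / (3 * E * I)
delta = 61.3 * 111^3 / (3 * 160000 * 1666.6667)
delta = 0.1048 um


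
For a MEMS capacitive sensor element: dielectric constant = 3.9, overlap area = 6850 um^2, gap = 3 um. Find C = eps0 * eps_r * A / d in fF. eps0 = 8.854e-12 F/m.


Step 1: Convert area to m^2: A = 6850e-12 m^2
Step 2: Convert gap to m: d = 3e-6 m
Step 3: C = eps0 * eps_r * A / d
C = 8.854e-12 * 3.9 * 6850e-12 / 3e-6
Step 4: Convert to fF (multiply by 1e15).
C = 78.84 fF


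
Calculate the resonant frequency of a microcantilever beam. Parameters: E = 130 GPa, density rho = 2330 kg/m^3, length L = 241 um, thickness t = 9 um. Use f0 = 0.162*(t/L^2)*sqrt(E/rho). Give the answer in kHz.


Step 1: Convert units to SI.
t_SI = 9e-6 m, L_SI = 241e-6 m
Step 2: Calculate sqrt(E/rho).
sqrt(130e9 / 2330) = 7469.54 m/s
Step 3: Compute f0.
f0 = 0.162 * 9e-6 / (241e-6)^2 * 7469.54 = 187506.9 Hz = 187.51 kHz


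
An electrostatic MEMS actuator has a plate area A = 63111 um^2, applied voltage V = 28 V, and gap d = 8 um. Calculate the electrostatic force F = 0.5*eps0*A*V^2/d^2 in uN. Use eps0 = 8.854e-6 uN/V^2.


Step 1: Identify parameters.
eps0 = 8.854e-6 uN/V^2, A = 63111 um^2, V = 28 V, d = 8 um
Step 2: Compute V^2 = 28^2 = 784
Step 3: Compute d^2 = 8^2 = 64
Step 4: F = 0.5 * 8.854e-6 * 63111 * 784 / 64
F = 3.423 uN


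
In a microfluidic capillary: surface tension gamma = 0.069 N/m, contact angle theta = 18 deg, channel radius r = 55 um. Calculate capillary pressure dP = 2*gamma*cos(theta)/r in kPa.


Step 1: cos(18 deg) = 0.9511
Step 2: Convert r to m: r = 55e-6 m
Step 3: dP = 2 * 0.069 * 0.9511 / 55e-6 = 2386.4 Pa
Step 4: Convert Pa to kPa (divide by 1000).
dP = 2.39 kPa


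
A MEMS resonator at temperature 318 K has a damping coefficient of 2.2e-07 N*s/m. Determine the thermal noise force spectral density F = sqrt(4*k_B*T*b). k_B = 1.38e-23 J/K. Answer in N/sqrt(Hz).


Step 1: Compute 4 * k_B * T * b
= 4 * 1.38e-23 * 318 * 2.2e-07
= 3.8618e-27 N^2/Hz
Step 2: F_noise = sqrt(3.8618e-27)
F_noise = 6.21e-14 N/sqrt(Hz)


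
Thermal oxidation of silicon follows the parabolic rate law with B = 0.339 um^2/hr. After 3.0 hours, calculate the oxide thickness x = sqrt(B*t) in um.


Step 1: Compute B*t = 0.339 * 3.0 = 1.017
Step 2: x = sqrt(1.017)
x = 1.008 um


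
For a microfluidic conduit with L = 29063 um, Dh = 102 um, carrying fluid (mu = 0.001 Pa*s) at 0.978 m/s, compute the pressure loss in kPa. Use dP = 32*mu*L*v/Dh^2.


Step 1: Convert to SI: L = 29063e-6 m, Dh = 102e-6 m
Step 2: dP = 32 * 0.001 * 29063e-6 * 0.978 / (102e-6)^2
Step 3: dP = 87423.65 Pa
Step 4: Convert to kPa: dP = 87.42 kPa


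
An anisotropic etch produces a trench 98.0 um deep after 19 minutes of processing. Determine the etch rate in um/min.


Step 1: Etch rate = depth / time
Step 2: rate = 98.0 / 19
rate = 5.158 um/min


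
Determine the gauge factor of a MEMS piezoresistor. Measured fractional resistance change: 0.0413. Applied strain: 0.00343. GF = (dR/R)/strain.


Step 1: Identify values.
dR/R = 0.0413, strain = 0.00343
Step 2: GF = (dR/R) / strain = 0.0413 / 0.00343
GF = 12.0


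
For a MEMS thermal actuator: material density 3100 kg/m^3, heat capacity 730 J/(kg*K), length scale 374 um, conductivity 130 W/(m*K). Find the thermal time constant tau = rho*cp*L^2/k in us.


Step 1: Convert L to m: L = 374e-6 m
Step 2: L^2 = (374e-6)^2 = 1.39876e-07 m^2
Step 3: tau = 3100 * 730 * 1.39876e-07 / 130 = 2.43491837e-03 s
Step 4: Convert to microseconds (multiply by 1e6).
tau = 2434.918 us


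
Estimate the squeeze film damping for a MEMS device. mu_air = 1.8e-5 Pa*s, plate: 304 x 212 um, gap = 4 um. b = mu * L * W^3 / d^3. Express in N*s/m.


Step 1: Convert to SI.
L = 304e-6 m, W = 212e-6 m, d = 4e-6 m
Step 2: W^3 = (212e-6)^3 = 9.53e-12 m^3
Step 3: d^3 = (4e-6)^3 = 6.40e-17 m^3
Step 4: b = 1.8e-5 * 304e-6 * 9.53e-12 / 6.40e-17
b = 8.15e-04 N*s/m


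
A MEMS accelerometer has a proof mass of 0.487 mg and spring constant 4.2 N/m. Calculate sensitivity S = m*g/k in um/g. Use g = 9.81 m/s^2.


Step 1: Convert mass: m = 0.487 mg = 4.87e-07 kg
Step 2: S = m * g / k = 4.87e-07 * 9.81 / 4.2
Step 3: S = 1.14e-06 m/g
Step 4: Convert to um/g: S = 1.137 um/g


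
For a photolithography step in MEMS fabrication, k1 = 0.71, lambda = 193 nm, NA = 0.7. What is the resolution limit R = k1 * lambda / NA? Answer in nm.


Step 1: Identify values: k1 = 0.71, lambda = 193 nm, NA = 0.7
Step 2: R = k1 * lambda / NA
R = 0.71 * 193 / 0.7
R = 195.8 nm


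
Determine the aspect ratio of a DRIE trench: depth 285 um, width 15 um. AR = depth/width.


Step 1: AR = depth / width
Step 2: AR = 285 / 15
AR = 19.0


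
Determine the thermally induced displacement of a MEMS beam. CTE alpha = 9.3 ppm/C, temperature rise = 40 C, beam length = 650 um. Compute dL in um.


Step 1: Convert CTE: alpha = 9.3 ppm/C = 9.3e-6 /C
Step 2: dL = 9.3e-6 * 40 * 650
dL = 0.2418 um


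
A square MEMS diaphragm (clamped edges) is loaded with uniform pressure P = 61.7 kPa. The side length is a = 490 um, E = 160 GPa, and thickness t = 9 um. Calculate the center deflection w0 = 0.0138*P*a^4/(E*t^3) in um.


Step 1: Convert pressure to compatible units (E is in GPa, so P in GPa).
P = 61.7 kPa = 61.7e-6 GPa
Step 2: Compute numerator: 0.0138 * P * a^4.
a^4 = 490^4 = 57648010000
numerator = 0.0138 * 61.7e-6 * 57648010000 = 4.9085e+04
Step 3: Compute denominator: E * t^3 = 160 * 9^3 = 116640
Step 4: w0 = numerator / denominator = 4.9085e+04 / 116640 = 0.4208 um


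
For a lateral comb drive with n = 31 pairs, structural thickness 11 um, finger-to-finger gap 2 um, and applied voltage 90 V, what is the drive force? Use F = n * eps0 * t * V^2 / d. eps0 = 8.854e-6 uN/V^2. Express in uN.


Step 1: Parameters: n=31, eps0=8.854e-6 uN/V^2, t=11 um, V=90 V, d=2 um
Step 2: V^2 = 8100
Step 3: F = 31 * 8.854e-6 * 11 * 8100 / 2
F = 12.228 uN


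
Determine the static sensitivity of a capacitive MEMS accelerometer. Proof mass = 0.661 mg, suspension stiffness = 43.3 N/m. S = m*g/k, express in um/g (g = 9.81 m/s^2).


Step 1: Convert mass: m = 0.661 mg = 6.61e-07 kg
Step 2: S = m * g / k = 6.61e-07 * 9.81 / 43.3
Step 3: S = 1.50e-07 m/g
Step 4: Convert to um/g: S = 0.15 um/g


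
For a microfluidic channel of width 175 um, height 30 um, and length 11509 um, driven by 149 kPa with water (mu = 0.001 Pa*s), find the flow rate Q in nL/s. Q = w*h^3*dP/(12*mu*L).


Step 1: Convert all dimensions to SI (meters).
w = 175e-6 m, h = 30e-6 m, L = 11509e-6 m, dP = 149e3 Pa
Step 2: Q = w * h^3 * dP / (12 * mu * L)
Q = 175e-6 * (30e-6)^3 * 149e3 / (12 * 0.001 * 11509e-6) = 5.09764098e-09 m^3/s
Step 3: Convert Q from m^3/s to nL/s (1 m^3 = 1e12 nL, so multiply by 1e12).
Q = 5097.641 nL/s


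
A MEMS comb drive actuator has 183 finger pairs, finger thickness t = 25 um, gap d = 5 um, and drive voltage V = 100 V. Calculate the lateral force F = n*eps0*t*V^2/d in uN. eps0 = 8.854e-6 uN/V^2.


Step 1: Parameters: n=183, eps0=8.854e-6 uN/V^2, t=25 um, V=100 V, d=5 um
Step 2: V^2 = 10000
Step 3: F = 183 * 8.854e-6 * 25 * 10000 / 5
F = 81.014 uN


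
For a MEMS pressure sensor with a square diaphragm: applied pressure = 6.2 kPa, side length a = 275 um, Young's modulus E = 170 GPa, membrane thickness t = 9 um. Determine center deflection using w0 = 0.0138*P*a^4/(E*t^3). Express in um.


Step 1: Convert pressure to compatible units (E is in GPa, so P in GPa).
P = 6.2 kPa = 6.2e-6 GPa
Step 2: Compute numerator: 0.0138 * P * a^4.
a^4 = 275^4 = 5719140625
numerator = 0.0138 * 6.2e-6 * 5719140625 = 4.893e+02
Step 3: Compute denominator: E * t^3 = 170 * 9^3 = 123930
Step 4: w0 = numerator / denominator = 4.893e+02 / 123930 = 0.0039 um


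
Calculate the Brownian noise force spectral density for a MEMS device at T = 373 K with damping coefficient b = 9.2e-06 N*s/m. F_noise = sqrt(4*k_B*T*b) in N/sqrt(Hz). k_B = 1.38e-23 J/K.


Step 1: Compute 4 * k_B * T * b
= 4 * 1.38e-23 * 373 * 9.2e-06
= 1.8942e-25 N^2/Hz
Step 2: F_noise = sqrt(1.8942e-25)
F_noise = 4.35e-13 N/sqrt(Hz)


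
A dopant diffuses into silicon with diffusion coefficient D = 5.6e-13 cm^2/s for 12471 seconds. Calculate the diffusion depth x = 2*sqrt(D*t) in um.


Step 1: Compute D*t = 5.6e-13 * 12471 = 6.98376e-09 cm^2
Step 2: sqrt(D*t) = 8.35689e-05 cm
Step 3: x = 2 * 8.35689e-05 cm = 1.671378e-04 cm
Step 4: Convert to um (1 cm = 1e4 um): x = 1.671 um


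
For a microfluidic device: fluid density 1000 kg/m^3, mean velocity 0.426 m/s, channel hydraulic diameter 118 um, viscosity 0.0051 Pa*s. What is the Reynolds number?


Step 1: Convert Dh to meters: Dh = 118e-6 m
Step 2: Re = rho * v * Dh / mu
Re = 1000 * 0.426 * 118e-6 / 0.0051
Re = 9.856


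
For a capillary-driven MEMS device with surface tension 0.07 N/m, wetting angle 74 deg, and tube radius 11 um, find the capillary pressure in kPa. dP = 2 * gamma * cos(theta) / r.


Step 1: cos(74 deg) = 0.2756
Step 2: Convert r to m: r = 11e-6 m
Step 3: dP = 2 * 0.07 * 0.2756 / 11e-6 = 3507.6 Pa
Step 4: Convert Pa to kPa (divide by 1000).
dP = 3.51 kPa


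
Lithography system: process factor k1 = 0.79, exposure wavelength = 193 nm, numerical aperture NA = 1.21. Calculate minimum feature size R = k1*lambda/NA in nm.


Step 1: Identify values: k1 = 0.79, lambda = 193 nm, NA = 1.21
Step 2: R = k1 * lambda / NA
R = 0.79 * 193 / 1.21
R = 126.0 nm


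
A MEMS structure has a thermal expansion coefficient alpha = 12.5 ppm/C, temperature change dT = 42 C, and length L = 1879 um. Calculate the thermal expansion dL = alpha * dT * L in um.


Step 1: Convert CTE: alpha = 12.5 ppm/C = 12.5e-6 /C
Step 2: dL = 12.5e-6 * 42 * 1879
dL = 0.9865 um


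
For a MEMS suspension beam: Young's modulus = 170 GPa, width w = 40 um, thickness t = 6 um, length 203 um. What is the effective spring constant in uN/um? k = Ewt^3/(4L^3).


Step 1: Convert E to consistent units (1 GPa = 1000 uN/um^2).
E = 170 GPa = 170000 uN/um^2
Step 2: Compute t^3 = 6^3 = 216
Step 3: Compute L^3 = 203^3 = 8365427
Step 4: k = 170000 * 40 * 216 / (4 * 8365427)
k = 43.895 uN/um


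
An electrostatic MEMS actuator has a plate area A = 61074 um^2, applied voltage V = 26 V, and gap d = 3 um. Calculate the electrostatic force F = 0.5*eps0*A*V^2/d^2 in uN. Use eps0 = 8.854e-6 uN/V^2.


Step 1: Identify parameters.
eps0 = 8.854e-6 uN/V^2, A = 61074 um^2, V = 26 V, d = 3 um
Step 2: Compute V^2 = 26^2 = 676
Step 3: Compute d^2 = 3^2 = 9
Step 4: F = 0.5 * 8.854e-6 * 61074 * 676 / 9
F = 20.308 uN


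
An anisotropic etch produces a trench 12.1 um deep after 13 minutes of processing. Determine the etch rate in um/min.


Step 1: Etch rate = depth / time
Step 2: rate = 12.1 / 13
rate = 0.931 um/min


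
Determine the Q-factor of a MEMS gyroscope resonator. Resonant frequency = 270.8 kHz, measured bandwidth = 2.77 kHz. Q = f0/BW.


Step 1: Q = f0 / bandwidth
Step 2: Q = 270.8 / 2.77
Q = 97.8


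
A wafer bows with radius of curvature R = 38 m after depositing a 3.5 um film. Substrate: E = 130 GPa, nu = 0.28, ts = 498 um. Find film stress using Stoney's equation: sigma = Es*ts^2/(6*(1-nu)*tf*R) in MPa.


Step 1: Compute numerator: Es * ts^2 = 130 * 498^2 = 32240520 (GPa*um^2)
Step 2: Compute denominator (R in um): 6*(1-nu)*tf*R = 6*0.72*3.5*38e6 = 574560000.0 (um^2)
Step 3: sigma (GPa) = 32240520 / 574560000.0 = 5.6113e-02 GPa
Step 4: Convert to MPa (x1000): sigma = 56.1 MPa


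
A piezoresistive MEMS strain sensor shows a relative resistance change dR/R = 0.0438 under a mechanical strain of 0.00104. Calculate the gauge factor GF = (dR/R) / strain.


Step 1: Identify values.
dR/R = 0.0438, strain = 0.00104
Step 2: GF = (dR/R) / strain = 0.0438 / 0.00104
GF = 42.1


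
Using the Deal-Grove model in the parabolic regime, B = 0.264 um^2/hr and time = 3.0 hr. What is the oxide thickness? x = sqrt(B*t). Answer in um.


Step 1: Compute B*t = 0.264 * 3.0 = 0.792
Step 2: x = sqrt(0.792)
x = 0.89 um


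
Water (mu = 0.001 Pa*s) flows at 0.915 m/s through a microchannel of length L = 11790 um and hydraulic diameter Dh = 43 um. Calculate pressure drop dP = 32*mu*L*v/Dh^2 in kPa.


Step 1: Convert to SI: L = 11790e-6 m, Dh = 43e-6 m
Step 2: dP = 32 * 0.001 * 11790e-6 * 0.915 / (43e-6)^2
Step 3: dP = 186701.57 Pa
Step 4: Convert to kPa: dP = 186.7 kPa


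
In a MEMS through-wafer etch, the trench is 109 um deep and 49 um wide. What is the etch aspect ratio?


Step 1: AR = depth / width
Step 2: AR = 109 / 49
AR = 2.2


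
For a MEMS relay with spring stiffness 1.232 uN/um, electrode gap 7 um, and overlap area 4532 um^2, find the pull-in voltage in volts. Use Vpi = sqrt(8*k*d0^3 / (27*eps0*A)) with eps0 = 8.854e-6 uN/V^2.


Step 1: Compute numerator: 8 * k * d0^3 = 8 * 1.232 * 7^3 = 3380.608
Step 2: Compute denominator: 27 * eps0 * A = 27 * 8.854e-6 * 4532 = 1.083411
Step 3: Vpi = sqrt(3380.608 / 1.083411)
Vpi = 55.86 V


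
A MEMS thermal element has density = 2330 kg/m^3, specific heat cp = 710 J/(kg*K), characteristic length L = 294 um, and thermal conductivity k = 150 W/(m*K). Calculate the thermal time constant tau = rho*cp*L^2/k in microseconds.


Step 1: Convert L to m: L = 294e-6 m
Step 2: L^2 = (294e-6)^2 = 8.6436e-08 m^2
Step 3: tau = 2330 * 710 * 8.6436e-08 / 150 = 9.5327383e-04 s
Step 4: Convert to microseconds (multiply by 1e6).
tau = 953.274 us
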